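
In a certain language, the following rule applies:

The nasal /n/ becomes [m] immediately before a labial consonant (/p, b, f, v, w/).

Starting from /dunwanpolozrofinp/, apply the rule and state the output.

/n/ precedes the labial consonant /w/, so it assimilates in place to [m].
/n/ precedes the labial consonant /p/, so it assimilates in place to [m].
/n/ precedes the labial consonant /p/, so it assimilates in place to [m].
Surface form: [dumwampolozrofimp].

dumwampolozrofimp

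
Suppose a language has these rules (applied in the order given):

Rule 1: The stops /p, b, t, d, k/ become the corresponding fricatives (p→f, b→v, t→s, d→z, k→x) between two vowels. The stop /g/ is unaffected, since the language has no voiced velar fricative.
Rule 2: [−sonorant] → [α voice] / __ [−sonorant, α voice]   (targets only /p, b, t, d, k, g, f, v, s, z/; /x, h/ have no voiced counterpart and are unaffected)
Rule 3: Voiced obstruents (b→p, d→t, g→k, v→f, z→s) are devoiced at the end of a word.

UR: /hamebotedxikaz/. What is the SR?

Rule 1 (intervocalic spirantization): /b/ is a stop between vowels /e/ and /o/, so it spirantizes to the fricative [v]. /t/ is a stop between vowels /o/ and /e/, so it spirantizes to the fricative [s]. /k/ is a stop between vowels /i/ and /a/, so it spirantizes to the fricative [x]. /hamebotedxikaz/ → hamevosedxixaz.
Rule 2 (regressive voicing assimilation): /d/ precedes the voiceless obstruent /x/, so it devoices to [t] by assimilation. /hamevosedxixaz/ → hamevosetxixaz.
Rule 3 (final devoicing): /z/ is a voiced obstruent in word-final position, so it devoices to [s]. /hamevosetxixaz/ → hamevosetxixas.

hamevosetxixas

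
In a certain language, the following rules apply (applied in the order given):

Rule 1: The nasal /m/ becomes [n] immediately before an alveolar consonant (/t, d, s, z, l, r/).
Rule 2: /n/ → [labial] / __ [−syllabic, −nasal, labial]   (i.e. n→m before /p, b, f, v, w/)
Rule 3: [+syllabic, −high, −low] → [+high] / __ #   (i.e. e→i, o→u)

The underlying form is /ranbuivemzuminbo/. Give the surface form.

rambuivenzumimbu

Rule 1 (nasal place assimilation): /m/ precedes the alveolar consonant /z/, so it assimilates in place to [n]. /ranbuivemzuminbo/ → ranbuivenzuminbo.
Rule 2 (nasal place assimilation): /n/ precedes the labial consonant /b/, so it assimilates in place to [m]. /n/ precedes the labial consonant /b/, so it assimilates in place to [m]. /ranbuivenzuminbo/ → rambuivenzumimbo.
Rule 3 (final vowel raising): /o/ is a mid vowel in word-final position, so it raises to [u]. /rambuivenzumimbo/ → rambuivenzumimbu.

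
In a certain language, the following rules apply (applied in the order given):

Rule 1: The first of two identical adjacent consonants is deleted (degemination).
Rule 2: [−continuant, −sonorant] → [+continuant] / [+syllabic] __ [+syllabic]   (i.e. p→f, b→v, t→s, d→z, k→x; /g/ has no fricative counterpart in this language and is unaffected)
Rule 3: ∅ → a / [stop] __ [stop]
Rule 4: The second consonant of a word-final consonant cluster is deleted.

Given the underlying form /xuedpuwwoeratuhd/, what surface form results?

Rule 1 (degemination): /ww/ is a geminate; the first /w/ deletes. /xuedpuwwoeratuhd/ → xuedpuwoeratuhd.
Rule 2 (intervocalic spirantization): /t/ is a stop between vowels /a/ and /u/, so it spirantizes to the fricative [s]. /xuedpuwoeratuhd/ → xuedpuwoerasuhd.
Rule 3 (stop-cluster a-epenthesis): /d/ and /p/ form a stop–stop cluster, so [a] is inserted between them. /xuedpuwoerasuhd/ → xuedapuwoerasuhd.
Rule 4 (final cluster simplification): /d/ is the second consonant of a word-final cluster /hd/, so it deletes. /xuedapuwoerasuhd/ → xuedapuwoerasuh.

xuedapuwoerasuh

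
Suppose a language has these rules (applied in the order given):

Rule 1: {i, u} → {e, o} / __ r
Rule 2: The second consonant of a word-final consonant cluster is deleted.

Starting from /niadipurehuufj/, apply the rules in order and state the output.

Rule 1 (pre-rhotic lowering): /u/ is a high vowel immediately before /r/, so it lowers to [o]. /niadipurehuufj/ → niadiporehuufj.
Rule 2 (final cluster simplification): /j/ is the second consonant of a word-final cluster /fj/, so it deletes. /niadiporehuufj/ → niadiporehuuf.

niadiporehuuf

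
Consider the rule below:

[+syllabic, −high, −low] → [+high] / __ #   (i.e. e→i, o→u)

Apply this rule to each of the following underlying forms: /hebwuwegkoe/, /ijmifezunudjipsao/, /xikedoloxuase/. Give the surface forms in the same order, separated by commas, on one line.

hebwuwegkoi, ijmifezunudjipsau, xikedoloxuasi

/hebwuwegkoe/: /e/ is a mid vowel in word-final position, so it raises to [i]. → [hebwuwegkoi].
/ijmifezunudjipsao/: /o/ is a mid vowel in word-final position, so it raises to [u]. → [ijmifezunudjipsau].
/xikedoloxuase/: /e/ is a mid vowel in word-final position, so it raises to [i]. → [xikedoloxuasi].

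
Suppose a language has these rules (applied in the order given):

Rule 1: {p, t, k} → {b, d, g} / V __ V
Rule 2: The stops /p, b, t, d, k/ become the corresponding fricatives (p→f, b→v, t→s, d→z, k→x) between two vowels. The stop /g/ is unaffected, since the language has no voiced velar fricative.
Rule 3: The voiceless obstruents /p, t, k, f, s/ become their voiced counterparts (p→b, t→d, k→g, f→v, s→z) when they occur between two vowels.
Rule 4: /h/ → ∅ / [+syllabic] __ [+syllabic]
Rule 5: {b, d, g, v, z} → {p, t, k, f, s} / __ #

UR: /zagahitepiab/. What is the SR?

zagaizeviap

Rule 1 (intervocalic voicing): /t/ is a voiceless stop between vowels /i/ and /e/, so it voices to [d]. /p/ is a voiceless stop between vowels /e/ and /i/, so it voices to [b]. /zagahitepiab/ → zagahidebiab.
Rule 2 (intervocalic spirantization): /d/ is a stop between vowels /i/ and /e/, so it spirantizes to the fricative [z]. /b/ is a stop between vowels /e/ and /i/, so it spirantizes to the fricative [v]. /zagahidebiab/ → zagahizeviab.
Rule 3 (intervocalic voicing): no segment meets the environment; /zagahizeviab/ is unchanged.
Rule 4 (intervocalic h-deletion): /h/ occurs between vowels /a/ and /i/, so it deletes. /zagahizeviab/ → zagaizeviab.
Rule 5 (final devoicing): /b/ is a voiced obstruent in word-final position, so it devoices to [p]. /zagaizeviab/ → zagaizeviap.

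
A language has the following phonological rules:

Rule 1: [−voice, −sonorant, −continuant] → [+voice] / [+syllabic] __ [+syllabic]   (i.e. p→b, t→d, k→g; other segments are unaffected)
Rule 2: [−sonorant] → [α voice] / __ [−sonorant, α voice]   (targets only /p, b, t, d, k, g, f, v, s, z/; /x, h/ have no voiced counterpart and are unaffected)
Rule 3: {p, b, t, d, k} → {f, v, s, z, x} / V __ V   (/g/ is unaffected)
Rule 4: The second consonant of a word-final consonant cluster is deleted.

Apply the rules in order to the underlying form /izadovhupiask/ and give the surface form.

Rule 1 (intervocalic voicing): /p/ is a voiceless stop between vowels /u/ and /i/, so it voices to [b]. /izadovhupiask/ → izadovhubiask.
Rule 2 (regressive voicing assimilation): /v/ precedes the voiceless obstruent /h/, so it devoices to [f] by assimilation. /izadovhubiask/ → izadofhubiask.
Rule 3 (intervocalic spirantization): /d/ is a stop between vowels /a/ and /o/, so it spirantizes to the fricative [z]. /b/ is a stop between vowels /u/ and /i/, so it spirantizes to the fricative [v]. /izadofhubiask/ → izazofhuviask.
Rule 4 (final cluster simplification): /k/ is the second consonant of a word-final cluster /sk/, so it deletes. /izazofhuviask/ → izazofhuvias.

izazofhuvias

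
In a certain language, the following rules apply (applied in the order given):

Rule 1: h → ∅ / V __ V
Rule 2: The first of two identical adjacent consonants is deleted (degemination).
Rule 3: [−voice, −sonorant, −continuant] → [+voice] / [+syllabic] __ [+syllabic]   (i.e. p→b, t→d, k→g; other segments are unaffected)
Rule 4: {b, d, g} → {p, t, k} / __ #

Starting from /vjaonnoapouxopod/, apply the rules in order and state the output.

vjaonoabouxobot

Rule 1 (intervocalic h-deletion): no segment meets the environment; /vjaonnoapouxopod/ is unchanged.
Rule 2 (degemination): /nn/ is a geminate; the first /n/ deletes. /vjaonnoapouxopod/ → vjaonoapouxopod.
Rule 3 (intervocalic voicing): /p/ is a voiceless stop between vowels /a/ and /o/, so it voices to [b]. /p/ is a voiceless stop between vowels /o/ and /o/, so it voices to [b]. /vjaonoapouxopod/ → vjaonoabouxobod.
Rule 4 (final devoicing): /d/ is a voiced stop in word-final position, so it devoices to [t]. /vjaonoabouxobod/ → vjaonoabouxobot.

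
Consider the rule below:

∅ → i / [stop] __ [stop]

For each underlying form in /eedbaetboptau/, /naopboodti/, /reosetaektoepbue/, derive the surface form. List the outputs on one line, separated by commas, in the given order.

eedibaetibopitau, naopibooditi, reosetaekitoepibue

/eedbaetboptau/: /d/ and /b/ form a stop–stop cluster, so [i] is inserted between them. /t/ and /b/ form a stop–stop cluster, so [i] is inserted between them. /p/ and /t/ form a stop–stop cluster, so [i] is inserted between them. → [eedibaetibopitau].
/naopboodti/: /p/ and /b/ form a stop–stop cluster, so [i] is inserted between them. /d/ and /t/ form a stop–stop cluster, so [i] is inserted between them. → [naopibooditi].
/reosetaektoepbue/: /k/ and /t/ form a stop–stop cluster, so [i] is inserted between them. /p/ and /b/ form a stop–stop cluster, so [i] is inserted between them. → [reosetaekitoepibue].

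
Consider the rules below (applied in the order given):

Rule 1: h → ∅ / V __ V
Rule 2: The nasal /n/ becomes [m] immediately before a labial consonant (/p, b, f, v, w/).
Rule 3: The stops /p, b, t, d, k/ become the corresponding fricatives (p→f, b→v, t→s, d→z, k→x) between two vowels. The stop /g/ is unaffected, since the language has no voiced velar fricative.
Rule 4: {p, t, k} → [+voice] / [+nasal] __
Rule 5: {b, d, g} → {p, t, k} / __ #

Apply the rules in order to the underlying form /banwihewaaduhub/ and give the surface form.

bamwiewaazuup

Rule 1 (intervocalic h-deletion): /h/ occurs between vowels /i/ and /e/, so it deletes. /h/ occurs between vowels /u/ and /u/, so it deletes. /banwihewaaduhub/ → banwiewaaduub.
Rule 2 (nasal place assimilation): /n/ precedes the labial consonant /w/, so it assimilates in place to [m]. /banwiewaaduub/ → bamwiewaaduub.
Rule 3 (intervocalic spirantization): /d/ is a stop between vowels /a/ and /u/, so it spirantizes to the fricative [z]. /bamwiewaaduub/ → bamwiewaazuub.
Rule 4 (post-nasal voicing): no segment meets the environment; /bamwiewaazuub/ is unchanged.
Rule 5 (final devoicing): /b/ is a voiced stop in word-final position, so it devoices to [p]. /bamwiewaazuub/ → bamwiewaazuup.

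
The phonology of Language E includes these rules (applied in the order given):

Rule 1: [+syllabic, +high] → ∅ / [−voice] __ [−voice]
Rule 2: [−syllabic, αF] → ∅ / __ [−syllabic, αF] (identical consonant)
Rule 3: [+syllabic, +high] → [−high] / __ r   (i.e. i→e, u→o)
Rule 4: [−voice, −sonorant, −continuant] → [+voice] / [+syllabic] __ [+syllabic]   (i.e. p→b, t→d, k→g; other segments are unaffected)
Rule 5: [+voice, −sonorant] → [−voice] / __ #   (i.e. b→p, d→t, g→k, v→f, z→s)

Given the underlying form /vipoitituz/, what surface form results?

Rule 1 (high vowel syncope): /i/ is a high vowel flanked by voiceless consonants /t/ and /t/, so it deletes. /vipoitituz/ → vipoittuz.
Rule 2 (degemination): /tt/ is a geminate; the first /t/ deletes. /vipoittuz/ → vipoituz.
Rule 3 (pre-rhotic lowering): no segment meets the environment; /vipoituz/ is unchanged.
Rule 4 (intervocalic voicing): /p/ is a voiceless stop between vowels /i/ and /o/, so it voices to [b]. /t/ is a voiceless stop between vowels /i/ and /u/, so it voices to [d]. /vipoituz/ → viboiduz.
Rule 5 (final devoicing): /z/ is a voiced obstruent in word-final position, so it devoices to [s]. /viboiduz/ → viboidus.

viboidus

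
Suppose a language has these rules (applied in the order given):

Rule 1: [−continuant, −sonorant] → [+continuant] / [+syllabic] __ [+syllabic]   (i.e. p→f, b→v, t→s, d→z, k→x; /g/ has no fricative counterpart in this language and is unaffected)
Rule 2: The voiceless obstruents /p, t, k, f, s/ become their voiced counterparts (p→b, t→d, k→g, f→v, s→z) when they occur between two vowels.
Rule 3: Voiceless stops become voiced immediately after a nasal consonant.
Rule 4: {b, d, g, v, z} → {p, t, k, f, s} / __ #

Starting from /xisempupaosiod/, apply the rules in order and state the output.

Rule 1 (intervocalic spirantization): /p/ is a stop between vowels /u/ and /a/, so it spirantizes to the fricative [f]. /xisempupaosiod/ → xisempufaosiod.
Rule 2 (intervocalic voicing): /s/ is a voiceless obstruent between vowels /i/ and /e/, so it voices to [z]. /f/ is a voiceless obstruent between vowels /u/ and /a/, so it voices to [v]. /s/ is a voiceless obstruent between vowels /o/ and /i/, so it voices to [z]. /xisempufaosiod/ → xizempuvaoziod.
Rule 3 (post-nasal voicing): /p/ is a voiceless stop immediately after the nasal /m/, so it voices to [b]. /xizempuvaoziod/ → xizembuvaoziod.
Rule 4 (final devoicing): /d/ is a voiced obstruent in word-final position, so it devoices to [t]. /xizembuvaoziod/ → xizembuvaoziot.

xizembuvaoziot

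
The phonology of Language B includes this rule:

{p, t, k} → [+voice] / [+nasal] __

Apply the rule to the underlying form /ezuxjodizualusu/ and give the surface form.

ezuxjodizualusu

No segment of /ezuxjodizualusu/ meets the structural description of the rule, so the form surfaces unchanged.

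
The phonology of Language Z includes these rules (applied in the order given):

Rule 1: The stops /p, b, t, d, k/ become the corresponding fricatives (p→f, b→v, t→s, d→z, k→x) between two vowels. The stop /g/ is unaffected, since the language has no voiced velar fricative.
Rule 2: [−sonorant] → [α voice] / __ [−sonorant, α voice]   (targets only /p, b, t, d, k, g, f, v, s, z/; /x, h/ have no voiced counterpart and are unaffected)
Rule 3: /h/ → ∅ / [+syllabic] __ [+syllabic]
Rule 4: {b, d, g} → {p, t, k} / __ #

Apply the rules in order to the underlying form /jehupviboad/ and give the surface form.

jeubvivoat

Rule 1 (intervocalic spirantization): /b/ is a stop between vowels /i/ and /o/, so it spirantizes to the fricative [v]. /jehupviboad/ → jehupvivoad.
Rule 2 (regressive voicing assimilation): /p/ precedes the voiced obstruent /v/, so it voices to [b] by assimilation. /jehupvivoad/ → jehubvivoad.
Rule 3 (intervocalic h-deletion): /h/ occurs between vowels /e/ and /u/, so it deletes. /jehubvivoad/ → jeubvivoad.
Rule 4 (final devoicing): /d/ is a voiced stop in word-final position, so it devoices to [t]. /jeubvivoad/ → jeubvivoat.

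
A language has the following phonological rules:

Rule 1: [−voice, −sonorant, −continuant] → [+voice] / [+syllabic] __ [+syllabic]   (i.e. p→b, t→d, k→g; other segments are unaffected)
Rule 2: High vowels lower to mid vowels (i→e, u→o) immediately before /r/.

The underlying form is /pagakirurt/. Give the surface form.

Rule 1 (intervocalic voicing): /k/ is a voiceless stop between vowels /a/ and /i/, so it voices to [g]. /pagakirurt/ → pagagirurt.
Rule 2 (pre-rhotic lowering): /i/ is a high vowel immediately before /r/, so it lowers to [e]. /u/ is a high vowel immediately before /r/, so it lowers to [o]. /pagagirurt/ → pagagerort.

pagagerort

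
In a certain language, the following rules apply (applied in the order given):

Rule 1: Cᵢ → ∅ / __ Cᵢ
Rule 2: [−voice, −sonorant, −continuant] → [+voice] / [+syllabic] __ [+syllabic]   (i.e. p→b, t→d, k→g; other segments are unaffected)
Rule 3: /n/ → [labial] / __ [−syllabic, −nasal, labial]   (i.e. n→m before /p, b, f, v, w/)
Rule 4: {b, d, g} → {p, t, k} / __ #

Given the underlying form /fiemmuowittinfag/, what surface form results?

fiemuowidimfak

Rule 1 (degemination): /mm/ is a geminate; the first /m/ deletes. /tt/ is a geminate; the first /t/ deletes. /fiemmuowittinfag/ → fiemuowitinfag.
Rule 2 (intervocalic voicing): /t/ is a voiceless stop between vowels /i/ and /i/, so it voices to [d]. /fiemuowitinfag/ → fiemuowidinfag.
Rule 3 (nasal place assimilation): /n/ precedes the labial consonant /f/, so it assimilates in place to [m]. /fiemuowidinfag/ → fiemuowidimfag.
Rule 4 (final devoicing): /g/ is a voiced stop in word-final position, so it devoices to [k]. /fiemuowidimfag/ → fiemuowidimfak.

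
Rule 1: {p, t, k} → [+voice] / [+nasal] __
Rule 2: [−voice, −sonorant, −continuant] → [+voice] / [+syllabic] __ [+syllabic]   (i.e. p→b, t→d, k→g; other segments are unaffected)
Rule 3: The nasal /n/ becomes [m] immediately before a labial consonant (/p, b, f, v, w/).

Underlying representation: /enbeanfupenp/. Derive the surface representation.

embeamfubemb

Rule 1 (post-nasal voicing): /p/ is a voiceless stop immediately after the nasal /n/, so it voices to [b]. /enbeanfupenp/ → enbeanfupenb.
Rule 2 (intervocalic voicing): /p/ is a voiceless stop between vowels /u/ and /e/, so it voices to [b]. /enbeanfupenb/ → enbeanfubenb.
Rule 3 (nasal place assimilation): /n/ precedes the labial consonant /b/, so it assimilates in place to [m]. /n/ precedes the labial consonant /f/, so it assimilates in place to [m]. /n/ precedes the labial consonant /b/, so it assimilates in place to [m]. /enbeanfubenb/ → embeamfubemb.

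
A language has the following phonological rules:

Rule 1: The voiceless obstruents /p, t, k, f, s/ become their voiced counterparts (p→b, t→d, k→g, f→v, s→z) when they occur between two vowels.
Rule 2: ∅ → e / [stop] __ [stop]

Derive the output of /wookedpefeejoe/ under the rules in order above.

Rule 1 (intervocalic voicing): /k/ is a voiceless obstruent between vowels /o/ and /e/, so it voices to [g]. /f/ is a voiceless obstruent between vowels /e/ and /e/, so it voices to [v]. /wookedpefeejoe/ → woogedpeveejoe.
Rule 2 (stop-cluster e-epenthesis): /d/ and /p/ form a stop–stop cluster, so [e] is inserted between them. /woogedpeveejoe/ → woogedepeveejoe.

woogedepeveejoe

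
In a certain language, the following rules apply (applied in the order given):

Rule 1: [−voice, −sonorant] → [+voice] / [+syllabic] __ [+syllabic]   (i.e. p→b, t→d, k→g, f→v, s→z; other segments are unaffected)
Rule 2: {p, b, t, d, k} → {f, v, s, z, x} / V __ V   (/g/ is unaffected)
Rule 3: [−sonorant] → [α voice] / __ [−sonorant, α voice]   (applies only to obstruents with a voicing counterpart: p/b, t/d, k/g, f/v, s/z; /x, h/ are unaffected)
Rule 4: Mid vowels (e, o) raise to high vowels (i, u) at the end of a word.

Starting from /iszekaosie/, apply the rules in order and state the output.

izzegaozii

Rule 1 (intervocalic voicing): /k/ is a voiceless obstruent between vowels /e/ and /a/, so it voices to [g]. /s/ is a voiceless obstruent between vowels /o/ and /i/, so it voices to [z]. /iszekaosie/ → iszegaozie.
Rule 2 (intervocalic spirantization): no segment meets the environment; /iszegaozie/ is unchanged.
Rule 3 (regressive voicing assimilation): /s/ precedes the voiced obstruent /z/, so it voices to [z] by assimilation. /iszegaozie/ → izzegaozie.
Rule 4 (final vowel raising): /e/ is a mid vowel in word-final position, so it raises to [i]. /izzegaozie/ → izzegaozii.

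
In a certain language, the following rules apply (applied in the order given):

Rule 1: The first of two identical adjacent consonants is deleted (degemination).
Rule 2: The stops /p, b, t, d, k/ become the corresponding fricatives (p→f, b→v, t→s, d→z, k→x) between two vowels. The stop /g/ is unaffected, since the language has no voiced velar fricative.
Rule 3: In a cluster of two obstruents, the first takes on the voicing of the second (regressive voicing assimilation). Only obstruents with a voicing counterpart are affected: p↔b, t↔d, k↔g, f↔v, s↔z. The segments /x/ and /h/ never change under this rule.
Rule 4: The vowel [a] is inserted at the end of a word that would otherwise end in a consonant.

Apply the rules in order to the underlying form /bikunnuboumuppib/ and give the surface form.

Rule 1 (degemination): /nn/ is a geminate; the first /n/ deletes. /pp/ is a geminate; the first /p/ deletes. /bikunnuboumuppib/ → bikunuboumupib.
Rule 2 (intervocalic spirantization): /k/ is a stop between vowels /i/ and /u/, so it spirantizes to the fricative [x]. /b/ is a stop between vowels /u/ and /o/, so it spirantizes to the fricative [v]. /p/ is a stop between vowels /u/ and /i/, so it spirantizes to the fricative [f]. /bikunuboumupib/ → bixunuvoumufib.
Rule 3 (regressive voicing assimilation): no segment meets the environment; /bixunuvoumufib/ is unchanged.
Rule 4 (final a-epenthesis): the form ends in the consonant /b/, so [a] is inserted word-finally. /bixunuvoumufib/ → bixunuvoumufiba.

bixunuvoumufiba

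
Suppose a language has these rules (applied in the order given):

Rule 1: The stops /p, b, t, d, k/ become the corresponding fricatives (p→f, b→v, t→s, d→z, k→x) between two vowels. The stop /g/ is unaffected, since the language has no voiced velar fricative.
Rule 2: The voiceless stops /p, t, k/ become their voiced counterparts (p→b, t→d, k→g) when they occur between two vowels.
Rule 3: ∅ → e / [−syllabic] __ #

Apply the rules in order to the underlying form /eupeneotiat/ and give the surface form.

eufeneosiate

Rule 1 (intervocalic spirantization): /p/ is a stop between vowels /u/ and /e/, so it spirantizes to the fricative [f]. /t/ is a stop between vowels /o/ and /i/, so it spirantizes to the fricative [s]. /eupeneotiat/ → eufeneosiat.
Rule 2 (intervocalic voicing): no segment meets the environment; /eufeneosiat/ is unchanged.
Rule 3 (final e-epenthesis): the form ends in the consonant /t/, so [e] is inserted word-finally. /eufeneosiat/ → eufeneosiate.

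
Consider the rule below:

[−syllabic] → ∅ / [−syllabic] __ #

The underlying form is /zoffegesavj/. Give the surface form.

zoffegesav

/j/ is the second consonant of a word-final cluster /vj/, so it deletes.
The other instances of /z/, /f/, /g/, /s/, /v/ do not occur in the required environment and remain unchanged.
Surface form: [zoffegesav].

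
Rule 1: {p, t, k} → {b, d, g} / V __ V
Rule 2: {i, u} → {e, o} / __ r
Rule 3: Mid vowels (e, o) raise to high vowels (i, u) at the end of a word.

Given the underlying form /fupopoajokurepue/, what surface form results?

fuboboajogorebui

Rule 1 (intervocalic voicing): /p/ is a voiceless stop between vowels /u/ and /o/, so it voices to [b]. /p/ is a voiceless stop between vowels /o/ and /o/, so it voices to [b]. /k/ is a voiceless stop between vowels /o/ and /u/, so it voices to [g]. /p/ is a voiceless stop between vowels /e/ and /u/, so it voices to [b]. /fupopoajokurepue/ → fuboboajogurebue.
Rule 2 (pre-rhotic lowering): /u/ is a high vowel immediately before /r/, so it lowers to [o]. /fuboboajogurebue/ → fuboboajogorebue.
Rule 3 (final vowel raising): /e/ is a mid vowel in word-final position, so it raises to [i]. /fuboboajogorebue/ → fuboboajogorebui.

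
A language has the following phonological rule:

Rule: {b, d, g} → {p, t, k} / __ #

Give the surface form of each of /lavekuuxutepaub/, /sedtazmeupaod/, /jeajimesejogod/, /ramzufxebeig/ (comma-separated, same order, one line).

lavekuuxutepaup, sedtazmeupaot, jeajimesejogot, ramzufxebeik

/lavekuuxutepaub/: /b/ is a voiced stop in word-final position, so it devoices to [p]. → [lavekuuxutepaup].
/sedtazmeupaod/: /d/ is a voiced stop in word-final position, so it devoices to [t]. → [sedtazmeupaot].
/jeajimesejogod/: /d/ is a voiced stop in word-final position, so it devoices to [t]. → [jeajimesejogot].
/ramzufxebeig/: /g/ is a voiced stop in word-final position, so it devoices to [k]. → [ramzufxebeik].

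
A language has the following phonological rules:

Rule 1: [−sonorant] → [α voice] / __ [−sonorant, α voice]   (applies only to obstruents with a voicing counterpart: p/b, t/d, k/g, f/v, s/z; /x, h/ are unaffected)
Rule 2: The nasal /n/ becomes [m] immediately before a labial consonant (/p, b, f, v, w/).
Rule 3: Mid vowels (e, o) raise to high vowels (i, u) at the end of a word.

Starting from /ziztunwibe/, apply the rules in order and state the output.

Rule 1 (regressive voicing assimilation): /z/ precedes the voiceless obstruent /t/, so it devoices to [s] by assimilation. /ziztunwibe/ → zistunwibe.
Rule 2 (nasal place assimilation): /n/ precedes the labial consonant /w/, so it assimilates in place to [m]. /zistunwibe/ → zistumwibe.
Rule 3 (final vowel raising): /e/ is a mid vowel in word-final position, so it raises to [i]. /zistumwibe/ → zistumwibi.

zistumwibi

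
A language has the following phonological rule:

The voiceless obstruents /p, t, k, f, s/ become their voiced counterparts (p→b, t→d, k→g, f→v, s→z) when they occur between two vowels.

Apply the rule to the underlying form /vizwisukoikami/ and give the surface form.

/s/ is a voiceless obstruent between vowels /i/ and /u/, so it voices to [z].
/k/ is a voiceless obstruent between vowels /u/ and /o/, so it voices to [g].
/k/ is a voiceless obstruent between vowels /i/ and /a/, so it voices to [g].
Surface form: [vizwizugoigami].

vizwizugoigami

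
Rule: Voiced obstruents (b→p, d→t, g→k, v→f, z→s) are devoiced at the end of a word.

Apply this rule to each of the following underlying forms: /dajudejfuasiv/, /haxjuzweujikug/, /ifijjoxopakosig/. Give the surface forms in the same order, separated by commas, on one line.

dajudejfuasif, haxjuzweujikuk, ifijjoxopakosik

/dajudejfuasiv/: /v/ is a voiced obstruent in word-final position, so it devoices to [f]. → [dajudejfuasif].
/haxjuzweujikug/: /g/ is a voiced obstruent in word-final position, so it devoices to [k]. → [haxjuzweujikuk].
/ifijjoxopakosig/: /g/ is a voiced obstruent in word-final position, so it devoices to [k]. → [ifijjoxopakosik].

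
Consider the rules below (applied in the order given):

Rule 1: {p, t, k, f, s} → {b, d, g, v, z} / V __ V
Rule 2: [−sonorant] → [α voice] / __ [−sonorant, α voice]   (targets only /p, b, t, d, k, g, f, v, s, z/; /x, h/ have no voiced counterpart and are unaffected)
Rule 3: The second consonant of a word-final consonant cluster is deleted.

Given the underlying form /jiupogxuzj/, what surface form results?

Rule 1 (intervocalic voicing): /p/ is a voiceless obstruent between vowels /u/ and /o/, so it voices to [b]. /jiupogxuzj/ → jiubogxuzj.
Rule 2 (regressive voicing assimilation): /g/ precedes the voiceless obstruent /x/, so it devoices to [k] by assimilation. /jiubogxuzj/ → jiubokxuzj.
Rule 3 (final cluster simplification): /j/ is the second consonant of a word-final cluster /zj/, so it deletes. /jiubokxuzj/ → jiubokxuz.

jiubokxuz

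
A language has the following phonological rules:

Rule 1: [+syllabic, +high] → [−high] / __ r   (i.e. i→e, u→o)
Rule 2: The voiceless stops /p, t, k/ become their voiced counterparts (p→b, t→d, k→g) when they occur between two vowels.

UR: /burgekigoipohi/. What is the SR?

Rule 1 (pre-rhotic lowering): /u/ is a high vowel immediately before /r/, so it lowers to [o]. /burgekigoipohi/ → borgekigoipohi.
Rule 2 (intervocalic voicing): /k/ is a voiceless stop between vowels /e/ and /i/, so it voices to [g]. /p/ is a voiceless stop between vowels /i/ and /o/, so it voices to [b]. /borgekigoipohi/ → borgegigoibohi.

borgegigoibohi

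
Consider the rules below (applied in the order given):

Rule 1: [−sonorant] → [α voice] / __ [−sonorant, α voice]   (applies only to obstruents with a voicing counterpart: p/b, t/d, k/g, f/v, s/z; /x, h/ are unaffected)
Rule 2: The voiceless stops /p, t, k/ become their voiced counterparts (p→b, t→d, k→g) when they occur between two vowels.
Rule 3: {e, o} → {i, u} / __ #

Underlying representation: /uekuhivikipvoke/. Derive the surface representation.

Rule 1 (regressive voicing assimilation): /p/ precedes the voiced obstruent /v/, so it voices to [b] by assimilation. /uekuhivikipvoke/ → uekuhivikibvoke.
Rule 2 (intervocalic voicing): /k/ is a voiceless stop between vowels /e/ and /u/, so it voices to [g]. /k/ is a voiceless stop between vowels /i/ and /i/, so it voices to [g]. /k/ is a voiceless stop between vowels /o/ and /e/, so it voices to [g]. /uekuhivikibvoke/ → ueguhivigibvoge.
Rule 3 (final vowel raising): /e/ is a mid vowel in word-final position, so it raises to [i]. /ueguhivigibvoge/ → ueguhivigibvogi.

ueguhivigibvogi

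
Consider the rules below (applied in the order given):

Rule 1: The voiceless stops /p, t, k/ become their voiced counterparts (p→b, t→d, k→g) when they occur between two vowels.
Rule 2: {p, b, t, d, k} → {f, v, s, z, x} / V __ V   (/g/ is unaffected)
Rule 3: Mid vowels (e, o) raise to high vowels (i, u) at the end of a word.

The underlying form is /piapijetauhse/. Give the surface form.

piavijezauhsi

Rule 1 (intervocalic voicing): /p/ is a voiceless stop between vowels /a/ and /i/, so it voices to [b]. /t/ is a voiceless stop between vowels /e/ and /a/, so it voices to [d]. /piapijetauhse/ → piabijedauhse.
Rule 2 (intervocalic spirantization): /b/ is a stop between vowels /a/ and /i/, so it spirantizes to the fricative [v]. /d/ is a stop between vowels /e/ and /a/, so it spirantizes to the fricative [z]. /piabijedauhse/ → piavijezauhse.
Rule 3 (final vowel raising): /e/ is a mid vowel in word-final position, so it raises to [i]. /piavijezauhse/ → piavijezauhsi.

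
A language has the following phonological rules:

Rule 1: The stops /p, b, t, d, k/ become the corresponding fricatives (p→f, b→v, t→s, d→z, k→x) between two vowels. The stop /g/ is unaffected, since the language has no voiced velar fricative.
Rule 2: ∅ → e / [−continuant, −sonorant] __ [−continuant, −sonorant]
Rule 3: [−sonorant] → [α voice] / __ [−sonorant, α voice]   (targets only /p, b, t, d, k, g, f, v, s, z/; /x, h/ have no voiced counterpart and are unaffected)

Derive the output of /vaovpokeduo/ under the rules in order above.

Rule 1 (intervocalic spirantization): /k/ is a stop between vowels /o/ and /e/, so it spirantizes to the fricative [x]. /d/ is a stop between vowels /e/ and /u/, so it spirantizes to the fricative [z]. /vaovpokeduo/ → vaovpoxezuo.
Rule 2 (stop-cluster e-epenthesis): no segment meets the environment; /vaovpoxezuo/ is unchanged.
Rule 3 (regressive voicing assimilation): /v/ precedes the voiceless obstruent /p/, so it devoices to [f] by assimilation. /vaovpoxezuo/ → vaofpoxezuo.

vaofpoxezuo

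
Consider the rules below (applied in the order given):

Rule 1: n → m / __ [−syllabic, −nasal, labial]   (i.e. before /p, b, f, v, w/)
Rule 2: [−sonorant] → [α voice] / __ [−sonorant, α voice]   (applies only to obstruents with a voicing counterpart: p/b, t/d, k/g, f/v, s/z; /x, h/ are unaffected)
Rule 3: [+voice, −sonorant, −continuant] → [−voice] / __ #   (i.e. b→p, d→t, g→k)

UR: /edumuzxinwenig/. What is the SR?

edumusximwenik

Rule 1 (nasal place assimilation): /n/ precedes the labial consonant /w/, so it assimilates in place to [m]. /edumuzxinwenig/ → edumuzximwenig.
Rule 2 (regressive voicing assimilation): /z/ precedes the voiceless obstruent /x/, so it devoices to [s] by assimilation. /edumuzximwenig/ → edumusximwenig.
Rule 3 (final devoicing): /g/ is a voiced stop in word-final position, so it devoices to [k]. /edumusximwenig/ → edumusximwenik.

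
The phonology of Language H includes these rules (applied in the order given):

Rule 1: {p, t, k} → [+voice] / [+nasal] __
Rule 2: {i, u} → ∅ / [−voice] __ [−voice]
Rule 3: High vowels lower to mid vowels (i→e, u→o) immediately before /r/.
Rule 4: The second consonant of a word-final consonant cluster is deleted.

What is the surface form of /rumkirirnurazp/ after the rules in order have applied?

rumgerernoraz

Rule 1 (post-nasal voicing): /k/ is a voiceless stop immediately after the nasal /m/, so it voices to [g]. /rumkirirnurazp/ → rumgirirnurazp.
Rule 2 (high vowel syncope): no segment meets the environment; /rumgirirnurazp/ is unchanged.
Rule 3 (pre-rhotic lowering): /i/ is a high vowel immediately before /r/, so it lowers to [e]. /i/ is a high vowel immediately before /r/, so it lowers to [e]. /u/ is a high vowel immediately before /r/, so it lowers to [o]. /rumgirirnurazp/ → rumgerernorazp.
Rule 4 (final cluster simplification): /p/ is the second consonant of a word-final cluster /zp/, so it deletes. /rumgerernorazp/ → rumgerernoraz.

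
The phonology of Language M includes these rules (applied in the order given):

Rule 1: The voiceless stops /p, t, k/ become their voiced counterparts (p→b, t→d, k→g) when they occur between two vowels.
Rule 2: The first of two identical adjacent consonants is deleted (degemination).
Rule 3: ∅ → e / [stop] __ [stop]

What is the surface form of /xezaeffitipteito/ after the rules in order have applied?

Rule 1 (intervocalic voicing): /t/ is a voiceless stop between vowels /i/ and /i/, so it voices to [d]. /t/ is a voiceless stop between vowels /i/ and /o/, so it voices to [d]. /xezaeffitipteito/ → xezaeffidipteido.
Rule 2 (degemination): /ff/ is a geminate; the first /f/ deletes. /xezaeffidipteido/ → xezaefidipteido.
Rule 3 (stop-cluster e-epenthesis): /p/ and /t/ form a stop–stop cluster, so [e] is inserted between them. /xezaefidipteido/ → xezaefidipeteido.

xezaefidipeteido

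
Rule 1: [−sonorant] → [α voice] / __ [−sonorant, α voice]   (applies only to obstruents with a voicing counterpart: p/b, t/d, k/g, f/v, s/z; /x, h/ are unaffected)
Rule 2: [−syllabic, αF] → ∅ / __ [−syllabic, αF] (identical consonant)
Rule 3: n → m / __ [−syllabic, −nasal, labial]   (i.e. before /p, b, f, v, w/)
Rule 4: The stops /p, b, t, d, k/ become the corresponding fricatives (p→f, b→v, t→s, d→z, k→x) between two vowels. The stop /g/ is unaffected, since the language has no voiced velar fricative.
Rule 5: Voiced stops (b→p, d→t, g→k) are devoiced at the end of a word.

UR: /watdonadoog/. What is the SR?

wazonazook

Rule 1 (regressive voicing assimilation): /t/ precedes the voiced obstruent /d/, so it voices to [d] by assimilation. /watdonadoog/ → waddonadoog.
Rule 2 (degemination): /dd/ is a geminate; the first /d/ deletes. /waddonadoog/ → wadonadoog.
Rule 3 (nasal place assimilation): no segment meets the environment; /wadonadoog/ is unchanged.
Rule 4 (intervocalic spirantization): /d/ is a stop between vowels /a/ and /o/, so it spirantizes to the fricative [z]. /d/ is a stop between vowels /a/ and /o/, so it spirantizes to the fricative [z]. /wadonadoog/ → wazonazoog.
Rule 5 (final devoicing): /g/ is a voiced stop in word-final position, so it devoices to [k]. /wazonazoog/ → wazonazook.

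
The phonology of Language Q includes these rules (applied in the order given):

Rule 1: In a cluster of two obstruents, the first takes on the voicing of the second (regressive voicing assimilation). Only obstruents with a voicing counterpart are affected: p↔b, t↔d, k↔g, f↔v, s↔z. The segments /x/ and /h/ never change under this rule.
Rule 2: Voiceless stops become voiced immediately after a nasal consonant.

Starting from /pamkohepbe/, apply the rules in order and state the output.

Rule 1 (regressive voicing assimilation): /p/ precedes the voiced obstruent /b/, so it voices to [b] by assimilation. /pamkohepbe/ → pamkohebbe.
Rule 2 (post-nasal voicing): /k/ is a voiceless stop immediately after the nasal /m/, so it voices to [g]. /pamkohebbe/ → pamgohebbe.

pamgohebbe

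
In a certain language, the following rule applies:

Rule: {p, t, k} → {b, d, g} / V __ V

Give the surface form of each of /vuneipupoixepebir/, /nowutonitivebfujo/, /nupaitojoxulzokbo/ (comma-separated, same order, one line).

vuneibuboixebebir, nowudonidivebfujo, nubaidojoxulzokbo

/vuneipupoixepebir/: /p/ is a voiceless stop between vowels /i/ and /u/, so it voices to [b]. /p/ is a voiceless stop between vowels /u/ and /o/, so it voices to [b]. /p/ is a voiceless stop between vowels /e/ and /e/, so it voices to [b]. → [vuneibuboixebebir].
/nowutonitivebfujo/: /t/ is a voiceless stop between vowels /u/ and /o/, so it voices to [d]. /t/ is a voiceless stop between vowels /i/ and /i/, so it voices to [d]. → [nowudonidivebfujo].
/nupaitojoxulzokbo/: /p/ is a voiceless stop between vowels /u/ and /a/, so it voices to [b]. /t/ is a voiceless stop between vowels /i/ and /o/, so it voices to [d]. → [nubaidojoxulzokbo].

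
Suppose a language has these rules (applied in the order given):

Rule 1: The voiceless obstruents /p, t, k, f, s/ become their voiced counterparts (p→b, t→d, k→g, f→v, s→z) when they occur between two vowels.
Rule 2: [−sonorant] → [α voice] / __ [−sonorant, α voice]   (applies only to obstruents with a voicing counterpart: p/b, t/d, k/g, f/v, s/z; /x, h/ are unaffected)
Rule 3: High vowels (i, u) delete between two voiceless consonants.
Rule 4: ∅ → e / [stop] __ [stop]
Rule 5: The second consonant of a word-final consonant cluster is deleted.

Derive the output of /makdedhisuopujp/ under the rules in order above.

magedethizuobuj

Rule 1 (intervocalic voicing): /s/ is a voiceless obstruent between vowels /i/ and /u/, so it voices to [z]. /p/ is a voiceless obstruent between vowels /o/ and /u/, so it voices to [b]. /makdedhisuopujp/ → makdedhizuobujp.
Rule 2 (regressive voicing assimilation): /k/ precedes the voiced obstruent /d/, so it voices to [g] by assimilation. /d/ precedes the voiceless obstruent /h/, so it devoices to [t] by assimilation. /makdedhizuobujp/ → magdethizuobujp.
Rule 3 (high vowel syncope): no segment meets the environment; /magdethizuobujp/ is unchanged.
Rule 4 (stop-cluster e-epenthesis): /g/ and /d/ form a stop–stop cluster, so [e] is inserted between them. /magdethizuobujp/ → magedethizuobujp.
Rule 5 (final cluster simplification): /p/ is the second consonant of a word-final cluster /jp/, so it deletes. /magedethizuobujp/ → magedethizuobuj.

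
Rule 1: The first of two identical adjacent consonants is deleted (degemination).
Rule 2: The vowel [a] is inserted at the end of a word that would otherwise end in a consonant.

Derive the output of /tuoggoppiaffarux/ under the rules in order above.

Rule 1 (degemination): /gg/ is a geminate; the first /g/ deletes. /pp/ is a geminate; the first /p/ deletes. /ff/ is a geminate; the first /f/ deletes. /tuoggoppiaffarux/ → tuogopiafarux.
Rule 2 (final a-epenthesis): the form ends in the consonant /x/, so [a] is inserted word-finally. /tuogopiafarux/ → tuogopiafaruxa.

tuogopiafaruxa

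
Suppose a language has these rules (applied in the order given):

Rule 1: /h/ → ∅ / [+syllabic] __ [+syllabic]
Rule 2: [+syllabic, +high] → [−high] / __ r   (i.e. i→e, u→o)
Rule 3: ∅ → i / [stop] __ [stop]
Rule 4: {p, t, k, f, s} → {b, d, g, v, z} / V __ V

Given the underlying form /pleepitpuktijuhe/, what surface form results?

pleebidibugidijue

Rule 1 (intervocalic h-deletion): /h/ occurs between vowels /u/ and /e/, so it deletes. /pleepitpuktijuhe/ → pleepitpuktijue.
Rule 2 (pre-rhotic lowering): no segment meets the environment; /pleepitpuktijue/ is unchanged.
Rule 3 (stop-cluster i-epenthesis): /t/ and /p/ form a stop–stop cluster, so [i] is inserted between them. /k/ and /t/ form a stop–stop cluster, so [i] is inserted between them. /pleepitpuktijue/ → pleepitipukitijue.
Rule 4 (intervocalic voicing): /p/ is a voiceless obstruent between vowels /e/ and /i/, so it voices to [b]. /t/ is a voiceless obstruent between vowels /i/ and /i/, so it voices to [d]. /p/ is a voiceless obstruent between vowels /i/ and /u/, so it voices to [b]. /k/ is a voiceless obstruent between vowels /u/ and /i/, so it voices to [g]. /t/ is a voiceless obstruent between vowels /i/ and /i/, so it voices to [d]. /pleepitipukitijue/ → pleebidibugidijue.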